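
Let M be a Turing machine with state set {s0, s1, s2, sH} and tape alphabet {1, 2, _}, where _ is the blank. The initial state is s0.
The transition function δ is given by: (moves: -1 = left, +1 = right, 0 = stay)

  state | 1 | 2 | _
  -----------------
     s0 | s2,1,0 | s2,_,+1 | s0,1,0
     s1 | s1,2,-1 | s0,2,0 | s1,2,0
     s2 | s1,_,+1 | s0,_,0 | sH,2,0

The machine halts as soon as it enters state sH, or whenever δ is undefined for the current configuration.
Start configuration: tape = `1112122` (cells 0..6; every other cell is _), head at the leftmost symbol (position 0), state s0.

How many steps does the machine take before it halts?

31

state=s0 head=0 tape=[1]112122__   (s0,1)→(s2,1,0)
state=s2 head=0 tape=[1]112122__   (s2,1)→(s1,_,+1)
state=s1 head=1 tape=_[1]12122__   (s1,1)→(s1,2,-1)
state=s1 head=0 tape=[_]212122__   (s1,_)→(s1,2,0)
state=s1 head=0 tape=[2]212122__   (s1,2)→(s0,2,0)
state=s0 head=0 tape=[2]212122__   (s0,2)→(s2,_,+1)
state=s2 head=1 tape=_[2]12122__   (s2,2)→(s0,_,0)
state=s0 head=1 tape=_[_]12122__   (s0,_)→(s0,1,0)
state=s0 head=1 tape=_[1]12122__   (s0,1)→(s2,1,0)
state=s2 head=1 tape=_[1]12122__   (s2,1)→(s1,_,+1)
state=s1 head=2 tape=__[1]2122__   (s1,1)→(s1,2,-1)
state=s1 head=1 tape=_[_]22122__   (s1,_)→(s1,2,0)
state=s1 head=1 tape=_[2]22122__   (s1,2)→(s0,2,0)
state=s0 head=1 tape=_[2]22122__   (s0,2)→(s2,_,+1)
state=s2 head=2 tape=__[2]2122__   (s2,2)→(s0,_,0)
state=s0 head=2 tape=__[_]2122__   (s0,_)→(s0,1,0)
state=s0 head=2 tape=__[1]2122__   (s0,1)→(s2,1,0)
state=s2 head=2 tape=__[1]2122__   (s2,1)→(s1,_,+1)
state=s1 head=3 tape=___[2]122__   (s1,2)→(s0,2,0)
state=s0 head=3 tape=___[2]122__   (s0,2)→(s2,_,+1)
state=s2 head=4 tape=____[1]22__   (s2,1)→(s1,_,+1)
state=s1 head=5 tape=_____[2]2__   (s1,2)→(s0,2,0)
state=s0 head=5 tape=_____[2]2__   (s0,2)→(s2,_,+1)
state=s2 head=6 tape=______[2]__   (s2,2)→(s0,_,0)
state=s0 head=6 tape=______[_]__   (s0,_)→(s0,1,0)
state=s0 head=6 tape=______[1]__   (s0,1)→(s2,1,0)
state=s2 head=6 tape=______[1]__   (s2,1)→(s1,_,+1)
state=s1 head=7 tape=_______[_]_   (s1,_)→(s1,2,0)
state=s1 head=7 tape=_______[2]_   (s1,2)→(s0,2,0)
state=s0 head=7 tape=_______[2]_   (s0,2)→(s2,_,+1)
state=s2 head=8 tape=________[_]   (s2,_)→(sH,2,0)
state=sH head=8 tape=________[2]
M halts after 31 transitions.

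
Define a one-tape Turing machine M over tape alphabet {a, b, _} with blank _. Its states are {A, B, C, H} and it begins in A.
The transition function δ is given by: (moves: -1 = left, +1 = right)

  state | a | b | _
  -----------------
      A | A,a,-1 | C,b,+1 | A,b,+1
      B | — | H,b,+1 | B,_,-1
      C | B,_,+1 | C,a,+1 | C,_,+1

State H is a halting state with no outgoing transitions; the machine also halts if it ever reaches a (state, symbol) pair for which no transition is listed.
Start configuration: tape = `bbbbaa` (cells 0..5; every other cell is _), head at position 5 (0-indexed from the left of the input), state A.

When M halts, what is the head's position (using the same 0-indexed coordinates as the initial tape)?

A | bbbba[a]   read a → write a, move -1, go to A
A | bbbb[a]a   read a → write a, move -1, go to A
A | bbb[b]aa   read b → write b, move +1, go to C
C | bbbb[a]a   read a → write _, move +1, go to B
B | bbbb_[a]
At halt the head is at cell 5.

5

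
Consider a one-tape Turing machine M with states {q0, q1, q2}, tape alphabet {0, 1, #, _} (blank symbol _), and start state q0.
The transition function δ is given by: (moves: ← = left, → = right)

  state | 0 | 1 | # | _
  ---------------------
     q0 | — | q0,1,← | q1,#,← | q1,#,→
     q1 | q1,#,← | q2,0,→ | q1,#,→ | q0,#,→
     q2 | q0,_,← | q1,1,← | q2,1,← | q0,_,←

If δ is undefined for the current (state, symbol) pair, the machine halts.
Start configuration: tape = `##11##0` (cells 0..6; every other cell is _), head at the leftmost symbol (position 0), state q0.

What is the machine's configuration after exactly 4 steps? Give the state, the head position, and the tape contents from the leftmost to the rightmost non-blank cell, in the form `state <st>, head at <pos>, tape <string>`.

state=q0 head=0 tape=_[#]#11##0   (q0,#)→(q1,#,←)
state=q1 head=-1 tape=[_]##11##0   (q1,_)→(q0,#,→)
state=q0 head=0 tape=#[#]#11##0   (q0,#)→(q1,#,←)
state=q1 head=-1 tape=[#]##11##0   (q1,#)→(q1,#,→)
state=q1 head=0 tape=#[#]#11##0
After 4 steps: state q1, head at 0, tape ###11##0.

state q1, head at 0, tape ###11##0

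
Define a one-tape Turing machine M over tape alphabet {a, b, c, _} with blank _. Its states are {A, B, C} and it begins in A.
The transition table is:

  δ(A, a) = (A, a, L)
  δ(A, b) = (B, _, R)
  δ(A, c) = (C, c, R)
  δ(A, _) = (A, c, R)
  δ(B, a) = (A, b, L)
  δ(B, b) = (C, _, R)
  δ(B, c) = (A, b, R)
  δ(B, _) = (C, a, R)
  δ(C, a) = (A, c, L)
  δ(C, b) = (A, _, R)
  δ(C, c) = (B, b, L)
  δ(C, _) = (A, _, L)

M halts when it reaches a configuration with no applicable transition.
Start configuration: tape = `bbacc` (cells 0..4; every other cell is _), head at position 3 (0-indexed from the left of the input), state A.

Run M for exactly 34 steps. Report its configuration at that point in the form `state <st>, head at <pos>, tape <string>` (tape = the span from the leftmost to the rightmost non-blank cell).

state C, head at 7, tape bbabbbcc

state=A head=3 tape=bba[c]c____   (A,c)→(C,c,R)
state=C head=4 tape=bbac[c]____   (C,c)→(B,b,L)
state=B head=3 tape=bba[c]b____   (B,c)→(A,b,R)
state=A head=4 tape=bbab[b]____   (A,b)→(B,_,R)
state=B head=5 tape=bbab_[_]___   (B,_)→(C,a,R)
state=C head=6 tape=bbab_a[_]__   (C,_)→(A,_,L)
state=A head=5 tape=bbab_[a]___   (A,a)→(A,a,L)
state=A head=4 tape=bbab[_]a___   (A,_)→(A,c,R)
state=A head=5 tape=bbabc[a]___   (A,a)→(A,a,L)
state=A head=4 tape=bbab[c]a___   (A,c)→(C,c,R)
state=C head=5 tape=bbabc[a]___   (C,a)→(A,c,L)
state=A head=4 tape=bbab[c]c___   (A,c)→(C,c,R)
state=C head=5 tape=bbabc[c]___   (C,c)→(B,b,L)
state=B head=4 tape=bbab[c]b___   (B,c)→(A,b,R)
state=A head=5 tape=bbabb[b]___   (A,b)→(B,_,R)
state=B head=6 tape=bbabb_[_]__   (B,_)→(C,a,R)
state=C head=7 tape=bbabb_a[_]_   (C,_)→(A,_,L)
state=A head=6 tape=bbabb_[a]__   (A,a)→(A,a,L)
state=A head=5 tape=bbabb[_]a__   (A,_)→(A,c,R)
state=A head=6 tape=bbabbc[a]__   (A,a)→(A,a,L)
state=A head=5 tape=bbabb[c]a__   (A,c)→(C,c,R)
state=C head=6 tape=bbabbc[a]__   (C,a)→(A,c,L)
state=A head=5 tape=bbabb[c]c__   (A,c)→(C,c,R)
state=C head=6 tape=bbabbc[c]__   (C,c)→(B,b,L)
state=B head=5 tape=bbabb[c]b__   (B,c)→(A,b,R)
state=A head=6 tape=bbabbb[b]__   (A,b)→(B,_,R)
state=B head=7 tape=bbabbb_[_]_   (B,_)→(C,a,R)
state=C head=8 tape=bbabbb_a[_]   (C,_)→(A,_,L)
state=A head=7 tape=bbabbb_[a]_   (A,a)→(A,a,L)
state=A head=6 tape=bbabbb[_]a_   (A,_)→(A,c,R)
state=A head=7 tape=bbabbbc[a]_   (A,a)→(A,a,L)
state=A head=6 tape=bbabbb[c]a_   (A,c)→(C,c,R)
state=C head=7 tape=bbabbbc[a]_   (C,a)→(A,c,L)
state=A head=6 tape=bbabbb[c]c_   (A,c)→(C,c,R)
state=C head=7 tape=bbabbbc[c]_
After 34 steps: state C, head at 7, tape bbabbbcc.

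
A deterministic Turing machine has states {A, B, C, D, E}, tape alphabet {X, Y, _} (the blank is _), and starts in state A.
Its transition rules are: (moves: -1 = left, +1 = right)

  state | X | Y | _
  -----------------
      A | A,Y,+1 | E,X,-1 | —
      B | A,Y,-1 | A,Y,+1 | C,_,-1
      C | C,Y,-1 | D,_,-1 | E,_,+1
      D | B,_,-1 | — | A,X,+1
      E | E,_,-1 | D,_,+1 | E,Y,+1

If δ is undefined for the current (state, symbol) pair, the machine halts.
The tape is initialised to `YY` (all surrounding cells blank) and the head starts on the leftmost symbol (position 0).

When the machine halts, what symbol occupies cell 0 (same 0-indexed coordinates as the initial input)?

_

state=A head=0 tape=_[Y]Y_   (A,Y)→(E,X,-1)
state=E head=-1 tape=[_]XY_   (E,_)→(E,Y,+1)
state=E head=0 tape=Y[X]Y_   (E,X)→(E,_,-1)
state=E head=-1 tape=[Y]_Y_   (E,Y)→(D,_,+1)
state=D head=0 tape=_[_]Y_   (D,_)→(A,X,+1)
state=A head=1 tape=_X[Y]_   (A,Y)→(E,X,-1)
state=E head=0 tape=_[X]X_   (E,X)→(E,_,-1)
state=E head=-1 tape=[_]_X_   (E,_)→(E,Y,+1)
state=E head=0 tape=Y[_]X_   (E,_)→(E,Y,+1)
state=E head=1 tape=YY[X]_   (E,X)→(E,_,-1)
state=E head=0 tape=Y[Y]__   (E,Y)→(D,_,+1)
state=D head=1 tape=Y_[_]_   (D,_)→(A,X,+1)
state=A head=2 tape=Y_X[_]
Cell 0 holds _ when M halts.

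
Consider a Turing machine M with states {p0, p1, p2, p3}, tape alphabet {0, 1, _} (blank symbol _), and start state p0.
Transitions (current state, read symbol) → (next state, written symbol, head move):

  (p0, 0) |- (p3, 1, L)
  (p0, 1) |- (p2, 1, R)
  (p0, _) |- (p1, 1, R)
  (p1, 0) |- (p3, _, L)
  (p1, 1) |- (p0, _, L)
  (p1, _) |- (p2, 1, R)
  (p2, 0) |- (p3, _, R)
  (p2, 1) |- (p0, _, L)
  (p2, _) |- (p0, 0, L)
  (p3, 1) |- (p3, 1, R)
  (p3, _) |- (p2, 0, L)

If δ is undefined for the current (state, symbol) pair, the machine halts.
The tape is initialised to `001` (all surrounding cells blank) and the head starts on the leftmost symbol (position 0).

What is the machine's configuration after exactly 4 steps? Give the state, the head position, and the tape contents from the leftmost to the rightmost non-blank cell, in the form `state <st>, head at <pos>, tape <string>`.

state=p0 head=0 tape=___[0]01   (p0,0)→(p3,1,L)
state=p3 head=-1 tape=__[_]101   (p3,_)→(p2,0,L)
state=p2 head=-2 tape=_[_]0101   (p2,_)→(p0,0,L)
state=p0 head=-3 tape=[_]00101   (p0,_)→(p1,1,R)
state=p1 head=-2 tape=1[0]0101
After 4 steps: state p1, head at -2, tape 100101.

state p1, head at -2, tape 100101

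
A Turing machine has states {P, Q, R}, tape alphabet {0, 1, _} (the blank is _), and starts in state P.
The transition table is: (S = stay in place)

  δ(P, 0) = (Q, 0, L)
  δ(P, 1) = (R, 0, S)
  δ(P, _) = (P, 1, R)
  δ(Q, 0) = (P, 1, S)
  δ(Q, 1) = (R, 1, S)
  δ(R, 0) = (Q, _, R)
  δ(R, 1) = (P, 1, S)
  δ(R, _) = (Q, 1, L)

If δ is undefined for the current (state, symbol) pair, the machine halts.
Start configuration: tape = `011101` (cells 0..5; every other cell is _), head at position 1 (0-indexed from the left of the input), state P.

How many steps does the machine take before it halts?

P | 0[1]1101_   read 1 → write 0, move S, go to R
R | 0[0]1101_   read 0 → write _, move R, go to Q
Q | 0_[1]101_   read 1 → write 1, move S, go to R
R | 0_[1]101_   read 1 → write 1, move S, go to P
P | 0_[1]101_   read 1 → write 0, move S, go to R
R | 0_[0]101_   read 0 → write _, move R, go to Q
Q | 0__[1]01_   read 1 → write 1, move S, go to R
R | 0__[1]01_   read 1 → write 1, move S, go to P
P | 0__[1]01_   read 1 → write 0, move S, go to R
R | 0__[0]01_   read 0 → write _, move R, go to Q
Q | 0___[0]1_   read 0 → write 1, move S, go to P
P | 0___[1]1_   read 1 → write 0, move S, go to R
R | 0___[0]1_   read 0 → write _, move R, go to Q
Q | 0____[1]_   read 1 → write 1, move S, go to R
R | 0____[1]_   read 1 → write 1, move S, go to P
P | 0____[1]_   read 1 → write 0, move S, go to R
R | 0____[0]_   read 0 → write _, move R, go to Q
Q | 0_____[_]
M halts after 17 transitions.

17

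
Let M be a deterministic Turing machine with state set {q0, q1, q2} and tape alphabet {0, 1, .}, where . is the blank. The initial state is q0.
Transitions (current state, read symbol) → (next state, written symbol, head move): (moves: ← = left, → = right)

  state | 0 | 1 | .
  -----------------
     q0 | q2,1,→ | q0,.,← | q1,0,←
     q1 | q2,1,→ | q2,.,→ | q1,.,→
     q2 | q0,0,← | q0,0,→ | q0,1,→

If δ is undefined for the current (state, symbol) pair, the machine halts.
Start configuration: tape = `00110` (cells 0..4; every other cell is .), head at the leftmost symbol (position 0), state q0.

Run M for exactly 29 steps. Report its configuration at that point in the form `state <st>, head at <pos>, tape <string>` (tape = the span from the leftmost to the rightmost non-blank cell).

state=q0 head=0 tape=..[0]0110..   (q0,0)→(q2,1,→)
state=q2 head=1 tape=..1[0]110..   (q2,0)→(q0,0,←)
state=q0 head=0 tape=..[1]0110..   (q0,1)→(q0,.,←)
state=q0 head=-1 tape=.[.].0110..   (q0,.)→(q1,0,←)
state=q1 head=-2 tape=[.]0.0110..   (q1,.)→(q1,.,→)
state=q1 head=-1 tape=.[0].0110..   (q1,0)→(q2,1,→)
state=q2 head=0 tape=.1[.]0110..   (q2,.)→(q0,1,→)
state=q0 head=1 tape=.11[0]110..   (q0,0)→(q2,1,→)
state=q2 head=2 tape=.111[1]10..   (q2,1)→(q0,0,→)
state=q0 head=3 tape=.1110[1]0..   (q0,1)→(q0,.,←)
state=q0 head=2 tape=.111[0].0..   (q0,0)→(q2,1,→)
state=q2 head=3 tape=.1111[.]0..   (q2,.)→(q0,1,→)
state=q0 head=4 tape=.11111[0]..   (q0,0)→(q2,1,→)
state=q2 head=5 tape=.111111[.].   (q2,.)→(q0,1,→)
state=q0 head=6 tape=.1111111[.]   (q0,.)→(q1,0,←)
state=q1 head=5 tape=.111111[1]0   (q1,1)→(q2,.,→)
state=q2 head=6 tape=.111111.[0]   (q2,0)→(q0,0,←)
state=q0 head=5 tape=.111111[.]0   (q0,.)→(q1,0,←)
state=q1 head=4 tape=.11111[1]00   (q1,1)→(q2,.,→)
state=q2 head=5 tape=.11111.[0]0   (q2,0)→(q0,0,←)
state=q0 head=4 tape=.11111[.]00   (q0,.)→(q1,0,←)
state=q1 head=3 tape=.1111[1]000   (q1,1)→(q2,.,→)
state=q2 head=4 tape=.1111.[0]00   (q2,0)→(q0,0,←)
state=q0 head=3 tape=.1111[.]000   (q0,.)→(q1,0,←)
state=q1 head=2 tape=.111[1]0000   (q1,1)→(q2,.,→)
state=q2 head=3 tape=.111.[0]000   (q2,0)→(q0,0,←)
state=q0 head=2 tape=.111[.]0000   (q0,.)→(q1,0,←)
state=q1 head=1 tape=.11[1]00000   (q1,1)→(q2,.,→)
state=q2 head=2 tape=.11.[0]0000   (q2,0)→(q0,0,←)
state=q0 head=1 tape=.11[.]00000
After 29 steps: state q0, head at 1, tape 11.00000.

state q0, head at 1, tape 11.00000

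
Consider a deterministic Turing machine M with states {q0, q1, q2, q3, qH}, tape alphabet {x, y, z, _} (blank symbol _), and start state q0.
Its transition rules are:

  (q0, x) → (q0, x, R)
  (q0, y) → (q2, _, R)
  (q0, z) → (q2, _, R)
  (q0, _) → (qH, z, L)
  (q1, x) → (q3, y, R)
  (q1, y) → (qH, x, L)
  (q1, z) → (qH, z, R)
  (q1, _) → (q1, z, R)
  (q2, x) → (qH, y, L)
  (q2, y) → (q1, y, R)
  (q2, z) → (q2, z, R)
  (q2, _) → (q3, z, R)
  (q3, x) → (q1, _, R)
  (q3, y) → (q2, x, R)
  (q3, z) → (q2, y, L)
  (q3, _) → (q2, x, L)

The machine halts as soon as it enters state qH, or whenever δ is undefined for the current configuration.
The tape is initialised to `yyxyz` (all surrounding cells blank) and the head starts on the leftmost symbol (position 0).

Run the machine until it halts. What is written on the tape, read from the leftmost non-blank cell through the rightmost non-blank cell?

yyxzzy

state=q0 head=0 tape=[y]yxyz__   (q0,y)→(q2,_,R)
state=q2 head=1 tape=_[y]xyz__   (q2,y)→(q1,y,R)
state=q1 head=2 tape=_y[x]yz__   (q1,x)→(q3,y,R)
state=q3 head=3 tape=_yy[y]z__   (q3,y)→(q2,x,R)
state=q2 head=4 tape=_yyx[z]__   (q2,z)→(q2,z,R)
state=q2 head=5 tape=_yyxz[_]_   (q2,_)→(q3,z,R)
state=q3 head=6 tape=_yyxzz[_]   (q3,_)→(q2,x,L)
state=q2 head=5 tape=_yyxz[z]x   (q2,z)→(q2,z,R)
state=q2 head=6 tape=_yyxzz[x]   (q2,x)→(qH,y,L)
state=qH head=5 tape=_yyxz[z]y
The non-blank tape span at halt is yyxzzy.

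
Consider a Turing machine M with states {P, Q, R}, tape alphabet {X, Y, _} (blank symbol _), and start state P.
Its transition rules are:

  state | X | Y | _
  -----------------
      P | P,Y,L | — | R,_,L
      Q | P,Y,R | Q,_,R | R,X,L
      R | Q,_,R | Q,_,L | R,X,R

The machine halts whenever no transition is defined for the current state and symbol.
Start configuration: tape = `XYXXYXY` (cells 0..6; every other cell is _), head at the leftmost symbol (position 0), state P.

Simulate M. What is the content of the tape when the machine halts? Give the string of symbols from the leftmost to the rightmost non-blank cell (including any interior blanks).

P | ____[X]YXXYXY   read X → write Y, move L, go to P
P | ___[_]YYXXYXY   read _ → write _, move L, go to R
R | __[_]_YYXXYXY   read _ → write X, move R, go to R
R | __X[_]YYXXYXY   read _ → write X, move R, go to R
R | __XX[Y]YXXYXY   read Y → write _, move L, go to Q
Q | __X[X]_YXXYXY   read X → write Y, move R, go to P
P | __XY[_]YXXYXY   read _ → write _, move L, go to R
R | __X[Y]_YXXYXY   read Y → write _, move L, go to Q
Q | __[X]__YXXYXY   read X → write Y, move R, go to P
P | __Y[_]_YXXYXY   read _ → write _, move L, go to R
R | __[Y]__YXXYXY   read Y → write _, move L, go to Q
Q | _[_]___YXXYXY   read _ → write X, move L, go to R
R | [_]X___YXXYXY   read _ → write X, move R, go to R
R | X[X]___YXXYXY   read X → write _, move R, go to Q
Q | X_[_]__YXXYXY   read _ → write X, move L, go to R
R | X[_]X__YXXYXY   read _ → write X, move R, go to R
R | XX[X]__YXXYXY   read X → write _, move R, go to Q
Q | XX_[_]_YXXYXY   read _ → write X, move L, go to R
R | XX[_]X_YXXYXY   read _ → write X, move R, go to R
R | XXX[X]_YXXYXY   read X → write _, move R, go to Q
Q | XXX_[_]YXXYXY   read _ → write X, move L, go to R
R | XXX[_]XYXXYXY   read _ → write X, move R, go to R
R | XXXX[X]YXXYXY   read X → write _, move R, go to Q
Q | XXXX_[Y]XXYXY   read Y → write _, move R, go to Q
Q | XXXX__[X]XYXY   read X → write Y, move R, go to P
P | XXXX__Y[X]YXY   read X → write Y, move L, go to P
P | XXXX__[Y]YYXY
The non-blank tape span at halt is XXXX__YYYXY.

XXXX__YYYXY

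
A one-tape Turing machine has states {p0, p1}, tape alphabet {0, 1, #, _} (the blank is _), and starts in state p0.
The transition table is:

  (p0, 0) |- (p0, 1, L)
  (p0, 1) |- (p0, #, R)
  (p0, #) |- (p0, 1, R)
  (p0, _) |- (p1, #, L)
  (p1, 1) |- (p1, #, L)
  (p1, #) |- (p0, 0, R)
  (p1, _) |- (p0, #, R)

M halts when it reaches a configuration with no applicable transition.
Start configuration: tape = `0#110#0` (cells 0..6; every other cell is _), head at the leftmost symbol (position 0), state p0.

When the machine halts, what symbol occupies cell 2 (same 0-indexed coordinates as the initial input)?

#

p0 | __[0]#110#0__   read 0 → write 1, move L, go to p0
p0 | _[_]1#110#0__   read _ → write #, move L, go to p1
p1 | [_]#1#110#0__   read _ → write #, move R, go to p0
p0 | #[#]1#110#0__   read # → write 1, move R, go to p0
p0 | #1[1]#110#0__   read 1 → write #, move R, go to p0
p0 | #1#[#]110#0__   read # → write 1, move R, go to p0
p0 | #1#1[1]10#0__   read 1 → write #, move R, go to p0
p0 | #1#1#[1]0#0__   read 1 → write #, move R, go to p0
p0 | #1#1##[0]#0__   read 0 → write 1, move L, go to p0
p0 | #1#1#[#]1#0__   read # → write 1, move R, go to p0
p0 | #1#1#1[1]#0__   read 1 → write #, move R, go to p0
p0 | #1#1#1#[#]0__   read # → write 1, move R, go to p0
p0 | #1#1#1#1[0]__   read 0 → write 1, move L, go to p0
p0 | #1#1#1#[1]1__   read 1 → write #, move R, go to p0
p0 | #1#1#1##[1]__   read 1 → write #, move R, go to p0
p0 | #1#1#1###[_]_   read _ → write #, move L, go to p1
p1 | #1#1#1##[#]#_   read # → write 0, move R, go to p0
p0 | #1#1#1##0[#]_   read # → write 1, move R, go to p0
p0 | #1#1#1##01[_]   read _ → write #, move L, go to p1
p1 | #1#1#1##0[1]#   read 1 → write #, move L, go to p1
p1 | #1#1#1##[0]##
Cell 2 holds # when M halts.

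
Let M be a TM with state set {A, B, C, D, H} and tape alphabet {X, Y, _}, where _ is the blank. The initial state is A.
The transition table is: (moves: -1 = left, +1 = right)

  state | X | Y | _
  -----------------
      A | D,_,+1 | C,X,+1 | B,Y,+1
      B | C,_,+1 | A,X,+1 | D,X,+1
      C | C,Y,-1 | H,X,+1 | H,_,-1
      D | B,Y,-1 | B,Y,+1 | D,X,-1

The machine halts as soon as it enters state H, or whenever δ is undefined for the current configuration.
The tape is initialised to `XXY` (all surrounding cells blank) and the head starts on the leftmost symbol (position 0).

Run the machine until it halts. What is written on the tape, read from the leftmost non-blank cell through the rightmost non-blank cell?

XXYYYY

A | [X]XY___   read X → write _, move +1, go to D
D | _[X]Y___   read X → write Y, move -1, go to B
B | [_]YY___   read _ → write X, move +1, go to D
D | X[Y]Y___   read Y → write Y, move +1, go to B
B | XY[Y]___   read Y → write X, move +1, go to A
A | XYX[_]__   read _ → write Y, move +1, go to B
B | XYXY[_]_   read _ → write X, move +1, go to D
D | XYXYX[_]   read _ → write X, move -1, go to D
D | XYXY[X]X   read X → write Y, move -1, go to B
B | XYX[Y]YX   read Y → write X, move +1, go to A
A | XYXX[Y]X   read Y → write X, move +1, go to C
C | XYXXX[X]   read X → write Y, move -1, go to C
C | XYXX[X]Y   read X → write Y, move -1, go to C
C | XYX[X]YY   read X → write Y, move -1, go to C
C | XY[X]YYY   read X → write Y, move -1, go to C
C | X[Y]YYYY   read Y → write X, move +1, go to H
H | XX[Y]YYY
The non-blank tape span at halt is XXYYYY.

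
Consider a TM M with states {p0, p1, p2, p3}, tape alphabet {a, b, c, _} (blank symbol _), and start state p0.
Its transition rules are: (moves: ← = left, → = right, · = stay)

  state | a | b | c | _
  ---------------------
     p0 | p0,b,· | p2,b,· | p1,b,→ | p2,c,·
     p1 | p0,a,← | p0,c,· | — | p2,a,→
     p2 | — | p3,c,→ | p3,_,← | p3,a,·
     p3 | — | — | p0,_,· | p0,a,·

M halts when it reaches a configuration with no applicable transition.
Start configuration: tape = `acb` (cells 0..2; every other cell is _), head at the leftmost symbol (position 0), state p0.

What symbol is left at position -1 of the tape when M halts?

c

state=p0 head=0 tape=_[a]cb   (p0,a)→(p0,b,·)
state=p0 head=0 tape=_[b]cb   (p0,b)→(p2,b,·)
state=p2 head=0 tape=_[b]cb   (p2,b)→(p3,c,→)
state=p3 head=1 tape=_c[c]b   (p3,c)→(p0,_,·)
state=p0 head=1 tape=_c[_]b   (p0,_)→(p2,c,·)
state=p2 head=1 tape=_c[c]b   (p2,c)→(p3,_,←)
state=p3 head=0 tape=_[c]_b   (p3,c)→(p0,_,·)
state=p0 head=0 tape=_[_]_b   (p0,_)→(p2,c,·)
state=p2 head=0 tape=_[c]_b   (p2,c)→(p3,_,←)
state=p3 head=-1 tape=[_]__b   (p3,_)→(p0,a,·)
state=p0 head=-1 tape=[a]__b   (p0,a)→(p0,b,·)
state=p0 head=-1 tape=[b]__b   (p0,b)→(p2,b,·)
state=p2 head=-1 tape=[b]__b   (p2,b)→(p3,c,→)
state=p3 head=0 tape=c[_]_b   (p3,_)→(p0,a,·)
state=p0 head=0 tape=c[a]_b   (p0,a)→(p0,b,·)
state=p0 head=0 tape=c[b]_b   (p0,b)→(p2,b,·)
state=p2 head=0 tape=c[b]_b   (p2,b)→(p3,c,→)
state=p3 head=1 tape=cc[_]b   (p3,_)→(p0,a,·)
state=p0 head=1 tape=cc[a]b   (p0,a)→(p0,b,·)
state=p0 head=1 tape=cc[b]b   (p0,b)→(p2,b,·)
state=p2 head=1 tape=cc[b]b   (p2,b)→(p3,c,→)
state=p3 head=2 tape=ccc[b]
Cell -1 holds c when M halts.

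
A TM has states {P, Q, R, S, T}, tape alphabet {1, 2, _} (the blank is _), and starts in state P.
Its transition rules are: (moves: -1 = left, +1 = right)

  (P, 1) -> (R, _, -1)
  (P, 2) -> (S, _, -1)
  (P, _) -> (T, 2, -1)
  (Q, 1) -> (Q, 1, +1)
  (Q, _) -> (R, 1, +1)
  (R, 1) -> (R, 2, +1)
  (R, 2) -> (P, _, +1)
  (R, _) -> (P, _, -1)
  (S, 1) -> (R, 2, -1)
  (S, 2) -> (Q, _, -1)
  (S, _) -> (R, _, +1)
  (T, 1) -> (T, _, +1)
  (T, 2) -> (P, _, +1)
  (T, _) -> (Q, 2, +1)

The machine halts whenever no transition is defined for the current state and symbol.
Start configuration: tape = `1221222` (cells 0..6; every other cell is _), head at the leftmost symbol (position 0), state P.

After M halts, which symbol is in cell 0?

_

P | ___[1]221222   read 1 → write _, move -1, go to R
R | __[_]_221222   read _ → write _, move -1, go to P
P | _[_]__221222   read _ → write 2, move -1, go to T
T | [_]2__221222   read _ → write 2, move +1, go to Q
Q | 2[2]__221222
Cell 0 holds _ when M halts.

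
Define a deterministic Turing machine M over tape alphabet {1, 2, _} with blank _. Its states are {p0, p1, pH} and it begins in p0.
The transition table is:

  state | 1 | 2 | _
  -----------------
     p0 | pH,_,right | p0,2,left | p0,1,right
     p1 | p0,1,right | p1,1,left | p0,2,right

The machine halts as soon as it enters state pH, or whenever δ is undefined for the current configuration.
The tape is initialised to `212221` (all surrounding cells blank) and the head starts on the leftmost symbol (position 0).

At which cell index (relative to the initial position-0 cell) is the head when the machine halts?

p0 | _[2]12221   read 2 → write 2, move left, go to p0
p0 | [_]212221   read _ → write 1, move right, go to p0
p0 | 1[2]12221   read 2 → write 2, move left, go to p0
p0 | [1]212221   read 1 → write _, move right, go to pH
pH | _[2]12221
At halt the head is at cell 0.

0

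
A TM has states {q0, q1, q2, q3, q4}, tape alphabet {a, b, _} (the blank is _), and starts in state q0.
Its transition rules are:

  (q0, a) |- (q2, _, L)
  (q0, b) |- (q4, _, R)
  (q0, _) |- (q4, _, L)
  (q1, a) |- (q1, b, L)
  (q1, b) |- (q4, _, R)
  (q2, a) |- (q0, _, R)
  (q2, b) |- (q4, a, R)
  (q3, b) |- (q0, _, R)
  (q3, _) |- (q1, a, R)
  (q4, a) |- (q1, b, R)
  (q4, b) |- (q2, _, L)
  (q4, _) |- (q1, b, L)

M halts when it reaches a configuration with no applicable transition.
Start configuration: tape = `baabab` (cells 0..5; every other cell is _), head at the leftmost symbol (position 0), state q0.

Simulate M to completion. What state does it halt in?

q2

state=q0 head=0 tape=[b]aabab   (q0,b)→(q4,_,R)
state=q4 head=1 tape=_[a]abab   (q4,a)→(q1,b,R)
state=q1 head=2 tape=_b[a]bab   (q1,a)→(q1,b,L)
state=q1 head=1 tape=_[b]bbab   (q1,b)→(q4,_,R)
state=q4 head=2 tape=__[b]bab   (q4,b)→(q2,_,L)
state=q2 head=1 tape=_[_]_bab
No transition is defined for (q2, _); M halts in state q2.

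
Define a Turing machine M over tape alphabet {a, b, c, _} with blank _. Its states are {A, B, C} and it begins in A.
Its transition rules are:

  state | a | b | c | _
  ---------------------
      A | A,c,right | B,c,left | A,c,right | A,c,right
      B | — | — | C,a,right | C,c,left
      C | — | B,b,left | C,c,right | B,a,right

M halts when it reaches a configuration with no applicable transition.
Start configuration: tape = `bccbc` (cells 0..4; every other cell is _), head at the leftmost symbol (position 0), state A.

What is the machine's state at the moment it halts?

state=A head=0 tape=__[b]ccbc   (A,b)→(B,c,left)
state=B head=-1 tape=_[_]cccbc   (B,_)→(C,c,left)
state=C head=-2 tape=[_]ccccbc   (C,_)→(B,a,right)
state=B head=-1 tape=a[c]cccbc   (B,c)→(C,a,right)
state=C head=0 tape=aa[c]ccbc   (C,c)→(C,c,right)
state=C head=1 tape=aac[c]cbc   (C,c)→(C,c,right)
state=C head=2 tape=aacc[c]bc   (C,c)→(C,c,right)
state=C head=3 tape=aaccc[b]c   (C,b)→(B,b,left)
state=B head=2 tape=aacc[c]bc   (B,c)→(C,a,right)
state=C head=3 tape=aacca[b]c   (C,b)→(B,b,left)
state=B head=2 tape=aacc[a]bc
No transition is defined for (B, a); M halts in state B.

B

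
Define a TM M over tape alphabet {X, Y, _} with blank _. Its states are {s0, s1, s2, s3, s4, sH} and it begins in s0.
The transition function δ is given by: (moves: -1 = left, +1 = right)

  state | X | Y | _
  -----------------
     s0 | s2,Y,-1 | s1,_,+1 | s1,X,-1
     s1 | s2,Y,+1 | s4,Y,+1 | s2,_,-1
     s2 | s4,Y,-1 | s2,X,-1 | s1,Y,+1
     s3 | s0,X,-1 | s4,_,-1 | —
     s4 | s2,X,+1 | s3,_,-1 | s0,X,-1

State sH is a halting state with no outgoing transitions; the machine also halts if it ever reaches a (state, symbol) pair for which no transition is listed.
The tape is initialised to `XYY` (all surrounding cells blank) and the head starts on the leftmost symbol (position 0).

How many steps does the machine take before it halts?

6

state=s0 head=0 tape=__[X]YY   (s0,X)→(s2,Y,-1)
state=s2 head=-1 tape=_[_]YYY   (s2,_)→(s1,Y,+1)
state=s1 head=0 tape=_Y[Y]YY   (s1,Y)→(s4,Y,+1)
state=s4 head=1 tape=_YY[Y]Y   (s4,Y)→(s3,_,-1)
state=s3 head=0 tape=_Y[Y]_Y   (s3,Y)→(s4,_,-1)
state=s4 head=-1 tape=_[Y]__Y   (s4,Y)→(s3,_,-1)
state=s3 head=-2 tape=[_]___Y
M halts after 6 transitions.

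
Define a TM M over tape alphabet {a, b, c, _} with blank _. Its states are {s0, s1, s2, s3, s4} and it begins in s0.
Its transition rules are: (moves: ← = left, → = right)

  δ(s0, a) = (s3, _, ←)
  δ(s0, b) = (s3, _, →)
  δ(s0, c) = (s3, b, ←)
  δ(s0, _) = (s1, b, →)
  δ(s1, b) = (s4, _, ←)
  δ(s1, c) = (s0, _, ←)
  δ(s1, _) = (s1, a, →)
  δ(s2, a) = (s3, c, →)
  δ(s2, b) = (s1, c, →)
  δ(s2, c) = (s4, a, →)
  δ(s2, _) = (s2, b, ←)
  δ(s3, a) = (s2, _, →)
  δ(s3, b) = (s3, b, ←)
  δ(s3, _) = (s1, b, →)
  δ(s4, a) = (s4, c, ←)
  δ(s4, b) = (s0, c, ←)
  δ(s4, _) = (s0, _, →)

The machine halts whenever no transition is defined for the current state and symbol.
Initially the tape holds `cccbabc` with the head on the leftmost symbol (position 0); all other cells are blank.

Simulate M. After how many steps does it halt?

29

state=s0 head=0 tape=___[c]ccbabc   (s0,c)→(s3,b,←)
state=s3 head=-1 tape=__[_]bccbabc   (s3,_)→(s1,b,→)
state=s1 head=0 tape=__b[b]ccbabc   (s1,b)→(s4,_,←)
state=s4 head=-1 tape=__[b]_ccbabc   (s4,b)→(s0,c,←)
state=s0 head=-2 tape=_[_]c_ccbabc   (s0,_)→(s1,b,→)
state=s1 head=-1 tape=_b[c]_ccbabc   (s1,c)→(s0,_,←)
state=s0 head=-2 tape=_[b]__ccbabc   (s0,b)→(s3,_,→)
state=s3 head=-1 tape=__[_]_ccbabc   (s3,_)→(s1,b,→)
state=s1 head=0 tape=__b[_]ccbabc   (s1,_)→(s1,a,→)
state=s1 head=1 tape=__ba[c]cbabc   (s1,c)→(s0,_,←)
state=s0 head=0 tape=__b[a]_cbabc   (s0,a)→(s3,_,←)
state=s3 head=-1 tape=__[b]__cbabc   (s3,b)→(s3,b,←)
state=s3 head=-2 tape=_[_]b__cbabc   (s3,_)→(s1,b,→)
state=s1 head=-1 tape=_b[b]__cbabc   (s1,b)→(s4,_,←)
state=s4 head=-2 tape=_[b]___cbabc   (s4,b)→(s0,c,←)
state=s0 head=-3 tape=[_]c___cbabc   (s0,_)→(s1,b,→)
state=s1 head=-2 tape=b[c]___cbabc   (s1,c)→(s0,_,←)
state=s0 head=-3 tape=[b]____cbabc   (s0,b)→(s3,_,→)
state=s3 head=-2 tape=_[_]___cbabc   (s3,_)→(s1,b,→)
state=s1 head=-1 tape=_b[_]__cbabc   (s1,_)→(s1,a,→)
state=s1 head=0 tape=_ba[_]_cbabc   (s1,_)→(s1,a,→)
state=s1 head=1 tape=_baa[_]cbabc   (s1,_)→(s1,a,→)
state=s1 head=2 tape=_baaa[c]babc   (s1,c)→(s0,_,←)
state=s0 head=1 tape=_baa[a]_babc   (s0,a)→(s3,_,←)
state=s3 head=0 tape=_ba[a]__babc   (s3,a)→(s2,_,→)
state=s2 head=1 tape=_ba_[_]_babc   (s2,_)→(s2,b,←)
state=s2 head=0 tape=_ba[_]b_babc   (s2,_)→(s2,b,←)
state=s2 head=-1 tape=_b[a]bb_babc   (s2,a)→(s3,c,→)
state=s3 head=0 tape=_bc[b]b_babc   (s3,b)→(s3,b,←)
state=s3 head=-1 tape=_b[c]bb_babc
M halts after 29 transitions.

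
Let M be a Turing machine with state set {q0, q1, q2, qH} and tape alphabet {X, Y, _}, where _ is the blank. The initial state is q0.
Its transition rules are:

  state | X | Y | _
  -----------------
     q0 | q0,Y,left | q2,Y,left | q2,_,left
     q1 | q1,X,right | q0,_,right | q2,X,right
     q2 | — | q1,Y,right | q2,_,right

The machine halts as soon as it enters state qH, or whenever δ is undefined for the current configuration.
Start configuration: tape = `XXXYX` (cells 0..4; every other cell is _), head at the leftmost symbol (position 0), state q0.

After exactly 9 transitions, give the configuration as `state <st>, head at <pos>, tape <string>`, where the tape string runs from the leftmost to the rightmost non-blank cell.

state=q0 head=0 tape=__[X]XXYX   (q0,X)→(q0,Y,left)
state=q0 head=-1 tape=_[_]YXXYX   (q0,_)→(q2,_,left)
state=q2 head=-2 tape=[_]_YXXYX   (q2,_)→(q2,_,right)
state=q2 head=-1 tape=_[_]YXXYX   (q2,_)→(q2,_,right)
state=q2 head=0 tape=__[Y]XXYX   (q2,Y)→(q1,Y,right)
state=q1 head=1 tape=__Y[X]XYX   (q1,X)→(q1,X,right)
state=q1 head=2 tape=__YX[X]YX   (q1,X)→(q1,X,right)
state=q1 head=3 tape=__YXX[Y]X   (q1,Y)→(q0,_,right)
state=q0 head=4 tape=__YXX_[X]   (q0,X)→(q0,Y,left)
state=q0 head=3 tape=__YXX[_]Y
After 9 steps: state q0, head at 3, tape YXX_Y.

state q0, head at 3, tape YXX_Y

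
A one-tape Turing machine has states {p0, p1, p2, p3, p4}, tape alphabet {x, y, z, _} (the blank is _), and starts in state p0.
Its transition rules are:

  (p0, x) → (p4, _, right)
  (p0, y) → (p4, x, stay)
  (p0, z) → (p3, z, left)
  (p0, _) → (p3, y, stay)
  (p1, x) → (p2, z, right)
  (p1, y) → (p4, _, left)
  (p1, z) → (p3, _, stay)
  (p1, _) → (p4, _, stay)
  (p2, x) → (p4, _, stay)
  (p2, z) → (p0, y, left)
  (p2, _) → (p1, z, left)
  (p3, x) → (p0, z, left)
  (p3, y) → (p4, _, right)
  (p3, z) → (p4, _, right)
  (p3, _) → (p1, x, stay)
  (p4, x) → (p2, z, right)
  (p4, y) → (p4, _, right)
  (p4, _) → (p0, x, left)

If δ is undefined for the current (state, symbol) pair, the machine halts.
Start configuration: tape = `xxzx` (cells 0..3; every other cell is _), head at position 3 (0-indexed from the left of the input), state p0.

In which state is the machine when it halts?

p0 | xxz[x]__   read x → write _, move right, go to p4
p4 | xxz_[_]_   read _ → write x, move left, go to p0
p0 | xxz[_]x_   read _ → write y, move stay, go to p3
p3 | xxz[y]x_   read y → write _, move right, go to p4
p4 | xxz_[x]_   read x → write z, move right, go to p2
p2 | xxz_z[_]   read _ → write z, move left, go to p1
p1 | xxz_[z]z   read z → write _, move stay, go to p3
p3 | xxz_[_]z   read _ → write x, move stay, go to p1
p1 | xxz_[x]z   read x → write z, move right, go to p2
p2 | xxz_z[z]   read z → write y, move left, go to p0
p0 | xxz_[z]y   read z → write z, move left, go to p3
p3 | xxz[_]zy   read _ → write x, move stay, go to p1
p1 | xxz[x]zy   read x → write z, move right, go to p2
p2 | xxzz[z]y   read z → write y, move left, go to p0
p0 | xxz[z]yy   read z → write z, move left, go to p3
p3 | xx[z]zyy   read z → write _, move right, go to p4
p4 | xx_[z]yy
No transition is defined for (p4, z); M halts in state p4.

p4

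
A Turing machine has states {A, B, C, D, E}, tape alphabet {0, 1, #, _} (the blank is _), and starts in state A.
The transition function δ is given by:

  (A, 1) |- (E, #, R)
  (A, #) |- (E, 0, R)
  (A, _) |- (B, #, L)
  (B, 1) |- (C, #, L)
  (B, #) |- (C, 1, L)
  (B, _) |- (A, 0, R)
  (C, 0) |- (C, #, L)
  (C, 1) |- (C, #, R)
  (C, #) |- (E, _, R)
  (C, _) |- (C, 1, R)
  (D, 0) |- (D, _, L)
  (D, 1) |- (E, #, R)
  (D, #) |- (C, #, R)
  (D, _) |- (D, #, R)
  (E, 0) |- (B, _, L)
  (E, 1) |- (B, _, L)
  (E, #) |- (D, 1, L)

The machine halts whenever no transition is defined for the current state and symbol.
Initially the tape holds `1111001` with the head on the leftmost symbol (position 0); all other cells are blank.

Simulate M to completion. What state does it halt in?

B

A | _[1]111001   read 1 → write #, move R, go to E
E | _#[1]11001   read 1 → write _, move L, go to B
B | _[#]_11001   read # → write 1, move L, go to C
C | [_]1_11001   read _ → write 1, move R, go to C
C | 1[1]_11001   read 1 → write #, move R, go to C
C | 1#[_]11001   read _ → write 1, move R, go to C
C | 1#1[1]1001   read 1 → write #, move R, go to C
C | 1#1#[1]001   read 1 → write #, move R, go to C
C | 1#1##[0]01   read 0 → write #, move L, go to C
C | 1#1#[#]#01   read # → write _, move R, go to E
E | 1#1#_[#]01   read # → write 1, move L, go to D
D | 1#1#[_]101   read _ → write #, move R, go to D
D | 1#1##[1]01   read 1 → write #, move R, go to E
E | 1#1###[0]1   read 0 → write _, move L, go to B
B | 1#1##[#]_1   read # → write 1, move L, go to C
C | 1#1#[#]1_1   read # → write _, move R, go to E
E | 1#1#_[1]_1   read 1 → write _, move L, go to B
B | 1#1#[_]__1   read _ → write 0, move R, go to A
A | 1#1#0[_]_1   read _ → write #, move L, go to B
B | 1#1#[0]#_1
No transition is defined for (B, 0); M halts in state B.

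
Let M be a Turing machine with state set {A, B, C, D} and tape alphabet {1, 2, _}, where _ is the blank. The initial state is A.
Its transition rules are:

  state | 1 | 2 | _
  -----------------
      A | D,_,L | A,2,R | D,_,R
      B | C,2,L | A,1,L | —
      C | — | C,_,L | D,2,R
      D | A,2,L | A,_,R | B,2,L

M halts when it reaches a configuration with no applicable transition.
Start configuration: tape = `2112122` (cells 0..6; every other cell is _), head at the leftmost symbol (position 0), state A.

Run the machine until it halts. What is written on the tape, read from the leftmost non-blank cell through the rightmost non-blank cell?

2_2

A | [2]112122__   read 2 → write 2, move R, go to A
A | 2[1]12122__   read 1 → write _, move L, go to D
D | [2]_12122__   read 2 → write _, move R, go to A
A | _[_]12122__   read _ → write _, move R, go to D
D | __[1]2122__   read 1 → write 2, move L, go to A
A | _[_]22122__   read _ → write _, move R, go to D
D | __[2]2122__   read 2 → write _, move R, go to A
A | ___[2]122__   read 2 → write 2, move R, go to A
A | ___2[1]22__   read 1 → write _, move L, go to D
D | ___[2]_22__   read 2 → write _, move R, go to A
A | ____[_]22__   read _ → write _, move R, go to D
D | _____[2]2__   read 2 → write _, move R, go to A
A | ______[2]__   read 2 → write 2, move R, go to A
A | ______2[_]_   read _ → write _, move R, go to D
D | ______2_[_]   read _ → write 2, move L, go to B
B | ______2[_]2
The non-blank tape span at halt is 2_2.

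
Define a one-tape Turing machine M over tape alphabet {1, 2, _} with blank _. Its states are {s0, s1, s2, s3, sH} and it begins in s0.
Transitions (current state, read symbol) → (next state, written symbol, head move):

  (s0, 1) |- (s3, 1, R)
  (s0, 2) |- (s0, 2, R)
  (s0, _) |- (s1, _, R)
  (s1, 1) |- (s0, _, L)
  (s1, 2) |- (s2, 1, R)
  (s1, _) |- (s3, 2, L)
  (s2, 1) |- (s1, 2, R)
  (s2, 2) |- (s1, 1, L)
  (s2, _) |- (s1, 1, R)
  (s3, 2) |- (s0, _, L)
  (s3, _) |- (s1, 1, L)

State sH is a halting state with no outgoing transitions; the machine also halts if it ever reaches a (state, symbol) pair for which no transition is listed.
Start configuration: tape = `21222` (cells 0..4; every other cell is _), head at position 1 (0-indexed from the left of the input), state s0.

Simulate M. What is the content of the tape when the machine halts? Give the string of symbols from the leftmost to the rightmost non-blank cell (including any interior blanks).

1112112

state=s0 head=1 tape=2[1]222__   (s0,1)→(s3,1,R)
state=s3 head=2 tape=21[2]22__   (s3,2)→(s0,_,L)
state=s0 head=1 tape=2[1]_22__   (s0,1)→(s3,1,R)
state=s3 head=2 tape=21[_]22__   (s3,_)→(s1,1,L)
state=s1 head=1 tape=2[1]122__   (s1,1)→(s0,_,L)
state=s0 head=0 tape=[2]_122__   (s0,2)→(s0,2,R)
state=s0 head=1 tape=2[_]122__   (s0,_)→(s1,_,R)
state=s1 head=2 tape=2_[1]22__   (s1,1)→(s0,_,L)
state=s0 head=1 tape=2[_]_22__   (s0,_)→(s1,_,R)
state=s1 head=2 tape=2_[_]22__   (s1,_)→(s3,2,L)
state=s3 head=1 tape=2[_]222__   (s3,_)→(s1,1,L)
state=s1 head=0 tape=[2]1222__   (s1,2)→(s2,1,R)
state=s2 head=1 tape=1[1]222__   (s2,1)→(s1,2,R)
state=s1 head=2 tape=12[2]22__   (s1,2)→(s2,1,R)
state=s2 head=3 tape=121[2]2__   (s2,2)→(s1,1,L)
state=s1 head=2 tape=12[1]12__   (s1,1)→(s0,_,L)
state=s0 head=1 tape=1[2]_12__   (s0,2)→(s0,2,R)
state=s0 head=2 tape=12[_]12__   (s0,_)→(s1,_,R)
state=s1 head=3 tape=12_[1]2__   (s1,1)→(s0,_,L)
state=s0 head=2 tape=12[_]_2__   (s0,_)→(s1,_,R)
state=s1 head=3 tape=12_[_]2__   (s1,_)→(s3,2,L)
state=s3 head=2 tape=12[_]22__   (s3,_)→(s1,1,L)
state=s1 head=1 tape=1[2]122__   (s1,2)→(s2,1,R)
state=s2 head=2 tape=11[1]22__   (s2,1)→(s1,2,R)
state=s1 head=3 tape=112[2]2__   (s1,2)→(s2,1,R)
state=s2 head=4 tape=1121[2]__   (s2,2)→(s1,1,L)
state=s1 head=3 tape=112[1]1__   (s1,1)→(s0,_,L)
state=s0 head=2 tape=11[2]_1__   (s0,2)→(s0,2,R)
state=s0 head=3 tape=112[_]1__   (s0,_)→(s1,_,R)
state=s1 head=4 tape=112_[1]__   (s1,1)→(s0,_,L)
state=s0 head=3 tape=112[_]___   (s0,_)→(s1,_,R)
state=s1 head=4 tape=112_[_]__   (s1,_)→(s3,2,L)
state=s3 head=3 tape=112[_]2__   (s3,_)→(s1,1,L)
state=s1 head=2 tape=11[2]12__   (s1,2)→(s2,1,R)
state=s2 head=3 tape=111[1]2__   (s2,1)→(s1,2,R)
state=s1 head=4 tape=1112[2]__   (s1,2)→(s2,1,R)
state=s2 head=5 tape=11121[_]_   (s2,_)→(s1,1,R)
state=s1 head=6 tape=111211[_]   (s1,_)→(s3,2,L)
state=s3 head=5 tape=11121[1]2
The non-blank tape span at halt is 1112112.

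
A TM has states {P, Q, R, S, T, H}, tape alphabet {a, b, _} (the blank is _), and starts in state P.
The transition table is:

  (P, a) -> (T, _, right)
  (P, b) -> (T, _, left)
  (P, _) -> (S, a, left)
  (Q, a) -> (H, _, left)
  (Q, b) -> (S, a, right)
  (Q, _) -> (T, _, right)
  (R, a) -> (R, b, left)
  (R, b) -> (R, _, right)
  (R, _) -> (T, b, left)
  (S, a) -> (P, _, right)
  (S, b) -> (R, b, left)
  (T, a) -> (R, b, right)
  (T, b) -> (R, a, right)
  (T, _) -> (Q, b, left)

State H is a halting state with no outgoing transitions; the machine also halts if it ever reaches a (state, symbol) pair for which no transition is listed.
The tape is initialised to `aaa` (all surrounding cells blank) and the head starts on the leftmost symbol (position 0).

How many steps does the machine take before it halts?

13

P | [a]aa__   read a → write _, move right, go to T
T | _[a]a__   read a → write b, move right, go to R
R | _b[a]__   read a → write b, move left, go to R
R | _[b]b__   read b → write _, move right, go to R
R | __[b]__   read b → write _, move right, go to R
R | ___[_]_   read _ → write b, move left, go to T
T | __[_]b_   read _ → write b, move left, go to Q
Q | _[_]bb_   read _ → write _, move right, go to T
T | __[b]b_   read b → write a, move right, go to R
R | __a[b]_   read b → write _, move right, go to R
R | __a_[_]   read _ → write b, move left, go to T
T | __a[_]b   read _ → write b, move left, go to Q
Q | __[a]bb   read a → write _, move left, go to H
H | _[_]_bb
M halts after 13 transitions.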